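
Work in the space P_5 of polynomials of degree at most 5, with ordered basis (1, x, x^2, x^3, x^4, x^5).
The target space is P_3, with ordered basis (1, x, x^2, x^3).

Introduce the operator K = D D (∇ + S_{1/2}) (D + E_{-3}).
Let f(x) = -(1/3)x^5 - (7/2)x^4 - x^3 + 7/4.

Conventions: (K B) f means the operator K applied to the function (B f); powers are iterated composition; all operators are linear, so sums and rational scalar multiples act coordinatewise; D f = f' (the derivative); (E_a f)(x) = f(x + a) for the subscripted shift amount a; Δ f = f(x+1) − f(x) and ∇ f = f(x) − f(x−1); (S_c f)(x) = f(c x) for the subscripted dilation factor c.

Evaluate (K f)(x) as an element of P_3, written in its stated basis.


D f = -(5/3)x^4 - 14x^3 - 3x^2
E_{-3} f = -(1/3)x^5 + (3/2)x^4 + 11x^3 - 90x^2 + 216x - 695/4
(D + E_{-3}) f = -(1/3)x^5 - (1/6)x^4 - 3x^3 - 93x^2 + 216x - 695/4
∇ (D + E_{-3}) f = -(5/3)x^4 + (8/3)x^3 - (34/3)x^2 - 176x + 1835/6
S_{1/2} (D + E_{-3}) f = -(1/96)x^5 - (1/96)x^4 - (3/8)x^3 - (93/4)x^2 + 108x - 695/4
(∇ + S_{1/2}) (D + E_{-3}) f = -(1/96)x^5 - (161/96)x^4 + (55/24)x^3 - (415/12)x^2 - 68x + 1585/12
D (∇ + S_{1/2}) (D + E_{-3}) f = -(5/96)x^4 - (161/24)x^3 + (55/8)x^2 - (415/6)x - 68
D D (∇ + S_{1/2}) (D + E_{-3}) f = -(5/24)x^3 - (161/8)x^2 + (55/4)x - 415/6

g(x) = -(5/24)x^3 - (161/8)x^2 + (55/4)x - 415/6


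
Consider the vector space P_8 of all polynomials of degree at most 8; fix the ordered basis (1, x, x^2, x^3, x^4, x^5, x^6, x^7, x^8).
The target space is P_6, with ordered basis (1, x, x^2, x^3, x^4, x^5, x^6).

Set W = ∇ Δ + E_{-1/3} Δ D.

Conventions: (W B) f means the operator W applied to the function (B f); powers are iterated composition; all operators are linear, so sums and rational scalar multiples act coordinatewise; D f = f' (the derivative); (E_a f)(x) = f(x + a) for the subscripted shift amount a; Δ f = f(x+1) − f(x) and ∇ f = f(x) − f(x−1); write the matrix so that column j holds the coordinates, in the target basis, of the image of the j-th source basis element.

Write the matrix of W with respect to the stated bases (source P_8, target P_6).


the matrix is [[0, 0, 4, 1, 10/3, 25/27, 76/27, 49/81, 1802/729]; [0, 0, 0, 12, 4, 50/3, 50/9, 532/27, 392/81]; [0, 0, 0, 0, 24, 10, 50, 175/9, 2128/27]; [0, 0, 0, 0, 0, 40, 20, 350/3, 1400/27]; [0, 0, 0, 0, 0, 0, 60, 35, 700/3]; [0, 0, 0, 0, 0, 0, 0, 84, 56]; [0, 0, 0, 0, 0, 0, 0, 0, 112]] (rows listed top to bottom)

image of 1: 0
image of x: 0
image of x^2: 4
image of x^3: 12x + 1
image of x^4: 24x^2 + 4x + 10/3
image of x^5: 40x^3 + 10x^2 + (50/3)x + 25/27
image of x^6: 60x^4 + 20x^3 + 50x^2 + (50/9)x + 76/27
image of x^7: 84x^5 + 35x^4 + (350/3)x^3 + (175/9)x^2 + (532/27)x + 49/81
image of x^8: 112x^6 + 56x^5 + (700/3)x^4 + (1400/27)x^3 + (2128/27)x^2 + (392/81)x + 1802/729
each image's coordinates form column j of the matrix


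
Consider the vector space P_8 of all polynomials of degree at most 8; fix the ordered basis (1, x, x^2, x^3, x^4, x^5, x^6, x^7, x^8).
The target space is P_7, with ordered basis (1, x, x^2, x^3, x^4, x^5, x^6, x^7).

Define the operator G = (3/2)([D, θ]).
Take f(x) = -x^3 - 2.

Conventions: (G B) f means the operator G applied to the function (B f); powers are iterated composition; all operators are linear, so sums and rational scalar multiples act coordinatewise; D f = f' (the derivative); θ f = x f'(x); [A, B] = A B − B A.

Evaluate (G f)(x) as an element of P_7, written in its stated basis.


θ f = -3x^3
D θ f = -9x^2
D f = -3x^2
θ D f = -6x^2
[D, θ] f = -3x^2
((3/2)([D, θ])) f = -(9/2)x^2

the image equals g(x) = -(9/2)x^2


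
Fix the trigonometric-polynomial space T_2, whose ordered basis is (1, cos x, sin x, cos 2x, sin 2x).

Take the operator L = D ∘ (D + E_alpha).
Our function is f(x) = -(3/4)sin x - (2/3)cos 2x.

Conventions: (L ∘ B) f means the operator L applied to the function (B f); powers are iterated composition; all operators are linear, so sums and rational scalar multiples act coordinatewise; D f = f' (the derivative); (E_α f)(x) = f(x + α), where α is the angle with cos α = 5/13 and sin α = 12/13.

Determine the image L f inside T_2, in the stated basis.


the image equals g(x) = -(15/52)cos x + (75/52)sin x + (1832/507)cos 2x - (476/507)sin 2x

D f = -(3/4)cos x + (4/3)sin 2x
E_alpha f = -(9/13)cos x - (15/52)sin x + (238/507)cos 2x + (80/169)sin 2x
(D + E_alpha) f = -(75/52)cos x - (15/52)sin x + (238/507)cos 2x + (916/507)sin 2x
D (D + E_alpha) f = -(15/52)cos x + (75/52)sin x + (1832/507)cos 2x - (476/507)sin 2x


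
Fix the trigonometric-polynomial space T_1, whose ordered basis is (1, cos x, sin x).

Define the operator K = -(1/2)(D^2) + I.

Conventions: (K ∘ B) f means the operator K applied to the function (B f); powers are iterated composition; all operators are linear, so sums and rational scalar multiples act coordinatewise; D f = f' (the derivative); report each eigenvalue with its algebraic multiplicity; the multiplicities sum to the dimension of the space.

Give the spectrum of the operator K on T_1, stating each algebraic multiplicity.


image of 1: 1
image of cos x: (3/2)cos x
image of sin x: (3/2)sin x
the matrix is diagonal; its diagonal is (1, 3/2, 3/2)
for a triangular matrix the eigenvalues are the diagonal entries, with algebraic multiplicity their repetition count

λ = 1 (multiplicity 1), λ = 3/2 (multiplicity 2)


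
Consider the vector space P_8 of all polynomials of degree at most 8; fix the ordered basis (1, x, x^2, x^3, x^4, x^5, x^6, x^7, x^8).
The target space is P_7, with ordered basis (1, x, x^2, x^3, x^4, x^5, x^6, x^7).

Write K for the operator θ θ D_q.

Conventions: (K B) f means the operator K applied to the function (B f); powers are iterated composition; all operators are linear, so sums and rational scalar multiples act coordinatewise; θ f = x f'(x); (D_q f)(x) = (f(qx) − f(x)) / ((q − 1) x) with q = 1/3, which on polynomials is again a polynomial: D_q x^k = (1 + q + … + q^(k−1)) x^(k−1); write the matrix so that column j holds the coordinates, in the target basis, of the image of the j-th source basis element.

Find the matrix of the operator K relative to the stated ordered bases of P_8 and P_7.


image of 1: 0
image of x: 0
image of x^2: (4/3)x
image of x^3: (52/9)x^2
image of x^4: (40/3)x^3
image of x^5: (1936/81)x^4
image of x^6: (9100/243)x^5
image of x^7: (4372/81)x^6
image of x^8: (160720/2187)x^7
each image's coordinates form column j of the matrix

the matrix is [[0, 0, 0, 0, 0, 0, 0, 0, 0]; [0, 0, 4/3, 0, 0, 0, 0, 0, 0]; [0, 0, 0, 52/9, 0, 0, 0, 0, 0]; [0, 0, 0, 0, 40/3, 0, 0, 0, 0]; [0, 0, 0, 0, 0, 1936/81, 0, 0, 0]; [0, 0, 0, 0, 0, 0, 9100/243, 0, 0]; [0, 0, 0, 0, 0, 0, 0, 4372/81, 0]; [0, 0, 0, 0, 0, 0, 0, 0, 160720/2187]] (rows listed top to bottom)


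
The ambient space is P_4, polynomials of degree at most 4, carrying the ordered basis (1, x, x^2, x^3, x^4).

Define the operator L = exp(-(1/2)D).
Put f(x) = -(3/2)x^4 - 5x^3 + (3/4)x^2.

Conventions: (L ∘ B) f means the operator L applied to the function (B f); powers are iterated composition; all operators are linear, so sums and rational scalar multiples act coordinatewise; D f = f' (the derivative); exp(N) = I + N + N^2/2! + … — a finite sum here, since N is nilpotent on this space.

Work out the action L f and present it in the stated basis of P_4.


g(x) = -(3/2)x^4 - 2x^3 + 6x^2 - (15/4)x + 23/32

order-1 term: 3x^3 + (15/2)x^2 - (3/4)x
order-2 term: -(9/4)x^2 - (15/4)x + 3/16
order-3 term: (3/4)x + 5/8
order-4 term: -3/32
the series for exp(-(1/2)D) f terminates at order 4
exp(-(1/2)D) f = -(3/2)x^4 - 2x^3 + 6x^2 - (15/4)x + 23/32


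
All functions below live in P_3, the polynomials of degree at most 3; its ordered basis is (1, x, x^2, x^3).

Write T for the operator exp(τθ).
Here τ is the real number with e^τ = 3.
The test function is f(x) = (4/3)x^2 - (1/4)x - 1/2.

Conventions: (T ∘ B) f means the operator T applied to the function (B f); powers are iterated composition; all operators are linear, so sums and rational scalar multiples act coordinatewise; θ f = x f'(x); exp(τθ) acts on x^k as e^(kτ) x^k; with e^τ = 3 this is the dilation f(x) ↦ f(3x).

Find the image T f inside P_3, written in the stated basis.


the image equals g(x) = 12x^2 - (3/4)x - 1/2

exp(τθ) x^k = e^(kτ) x^k; with e^τ = 3 this sends x^k to 3^k x^k
x ↦ 3 x
x^2 ↦ 9 x^2
applying this coordinatewise to f: exp(τθ) f = 12x^2 - (3/4)x - 1/2


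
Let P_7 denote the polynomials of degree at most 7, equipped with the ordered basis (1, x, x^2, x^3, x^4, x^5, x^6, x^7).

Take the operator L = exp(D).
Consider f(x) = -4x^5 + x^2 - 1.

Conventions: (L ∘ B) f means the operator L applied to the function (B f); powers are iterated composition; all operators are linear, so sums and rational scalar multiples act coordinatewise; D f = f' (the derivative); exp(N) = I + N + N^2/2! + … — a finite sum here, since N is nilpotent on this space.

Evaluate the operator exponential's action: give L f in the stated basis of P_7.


order-1 term: -20x^4 + 2x
order-2 term: -40x^3 + 1
order-3 term: -40x^2
order-4 term: -20x
order-5 term: -4
the series for exp(D) f terminates at order 5
exp(D) f = -4x^5 - 20x^4 - 40x^3 - 39x^2 - 18x - 4

g(x) = -4x^5 - 20x^4 - 40x^3 - 39x^2 - 18x - 4


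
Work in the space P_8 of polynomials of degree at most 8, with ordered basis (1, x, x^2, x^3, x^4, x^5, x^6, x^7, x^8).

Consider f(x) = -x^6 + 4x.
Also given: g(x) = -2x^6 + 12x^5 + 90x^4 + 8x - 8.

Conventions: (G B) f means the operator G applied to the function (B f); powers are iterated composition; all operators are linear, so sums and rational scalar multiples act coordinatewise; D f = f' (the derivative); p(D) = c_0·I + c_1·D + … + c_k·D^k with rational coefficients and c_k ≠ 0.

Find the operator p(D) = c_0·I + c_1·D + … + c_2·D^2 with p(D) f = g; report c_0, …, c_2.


D^0 f = -x^6 + 4x
D^1 f = -6x^5 + 4
D^2 f = -30x^4
matching coefficients of g against c_0 f + c_1 Df + … from the top degree down determines the c_i
solution: c_0 = 2, c_1 = -2, c_2 = -3

p(D) = 2·I − 2·D − 3·D^2, i.e. c_0 = 2, c_1 = -2, c_2 = -3


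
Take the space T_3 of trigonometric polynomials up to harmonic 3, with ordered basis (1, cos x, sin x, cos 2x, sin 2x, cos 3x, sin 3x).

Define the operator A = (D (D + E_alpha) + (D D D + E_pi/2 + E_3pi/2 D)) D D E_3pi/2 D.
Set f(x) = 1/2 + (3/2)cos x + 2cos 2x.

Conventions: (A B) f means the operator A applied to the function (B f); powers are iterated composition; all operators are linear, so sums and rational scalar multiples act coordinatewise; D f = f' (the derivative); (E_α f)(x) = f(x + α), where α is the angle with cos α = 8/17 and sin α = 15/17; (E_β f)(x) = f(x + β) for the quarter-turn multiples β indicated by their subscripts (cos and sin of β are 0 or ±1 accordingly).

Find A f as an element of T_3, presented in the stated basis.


g(x) = (45/34)cos x + (12/17)sin x + (51392/289)cos 2x + (30800/289)sin 2x

D f = -(3/2)sin x - 4sin 2x
E_3pi/2 D f = (3/2)cos x + 4sin 2x
D E_3pi/2 D f = -(3/2)sin x + 8cos 2x
D (D E_3pi/2 D) f = -(3/2)cos x - 16sin 2x
D (D D E_3pi/2 D) f = (3/2)sin x - 32cos 2x
E_alpha (D D E_3pi/2 D) f = -(12/17)cos x + (45/34)sin x - (3840/289)cos 2x + (2576/289)sin 2x
(D + E_alpha) (D D E_3pi/2 D) f = -(12/17)cos x + (48/17)sin x - (13088/289)cos 2x + (2576/289)sin 2x
D (D + E_alpha) (D D E_3pi/2 D) f = (48/17)cos x + (12/17)sin x + (5152/289)cos 2x + (26176/289)sin 2x
D (D D E_3pi/2 D) f = (3/2)sin x - 32cos 2x
D D (D D E_3pi/2 D) f = (3/2)cos x + 64sin 2x
D D D (D D E_3pi/2 D) f = -(3/2)sin x + 128cos 2x
E_pi/2 (D D E_3pi/2 D) f = (3/2)sin x + 16sin 2x
D (D D E_3pi/2 D) f = (3/2)sin x - 32cos 2x
E_3pi/2 D (D D E_3pi/2 D) f = -(3/2)cos x + 32cos 2x
(D D D + E_pi/2 + E_3pi/2 D) (D D E_3pi/2 D) f = -(3/2)cos x + 160cos 2x + 16sin 2x
(D (D + E_alpha) + (D D D + E_pi/2 + E_3pi/2 D)) (D D E_3pi/2 D) f = (45/34)cos x + (12/17)sin x + (51392/289)cos 2x + (30800/289)sin 2x


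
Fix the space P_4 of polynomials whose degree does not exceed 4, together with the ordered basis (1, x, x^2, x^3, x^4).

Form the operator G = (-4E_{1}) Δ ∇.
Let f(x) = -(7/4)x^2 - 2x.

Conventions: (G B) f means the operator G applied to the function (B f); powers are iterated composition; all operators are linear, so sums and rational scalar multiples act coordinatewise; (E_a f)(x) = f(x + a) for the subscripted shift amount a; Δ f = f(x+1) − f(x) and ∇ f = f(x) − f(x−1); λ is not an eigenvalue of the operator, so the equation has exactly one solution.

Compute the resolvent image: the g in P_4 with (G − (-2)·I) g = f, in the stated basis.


g(x) = -(7/8)x^2 - x - 7/2

write g with unknown coordinates in the stated basis and equate coefficients in (G − (-2)·I) g = f
solving from the highest basis element down gives g = -(7/8)x^2 - x - 7/2
check: G g = 7
so G g − (-2)·g = -(7/4)x^2 - 2x = f ✓


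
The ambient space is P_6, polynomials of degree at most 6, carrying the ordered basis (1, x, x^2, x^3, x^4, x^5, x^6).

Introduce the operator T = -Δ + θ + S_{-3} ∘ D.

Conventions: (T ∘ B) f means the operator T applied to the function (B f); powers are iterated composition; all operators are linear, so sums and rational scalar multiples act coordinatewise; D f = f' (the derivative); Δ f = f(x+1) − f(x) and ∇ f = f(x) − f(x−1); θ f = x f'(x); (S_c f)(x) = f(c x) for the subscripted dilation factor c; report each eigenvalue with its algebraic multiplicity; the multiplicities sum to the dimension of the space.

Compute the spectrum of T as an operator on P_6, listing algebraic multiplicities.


λ = 0 (multiplicity 1), λ = 1 (multiplicity 1), λ = 2 (multiplicity 1), λ = 3 (multiplicity 1), λ = 4 (multiplicity 1), λ = 5 (multiplicity 1), λ = 6 (multiplicity 1)

image of 1: 0
image of x: x
image of x^2: 2x^2 - 8x - 1
image of x^3: 3x^3 + 24x^2 - 3x - 1
image of x^4: 4x^4 - 112x^3 - 6x^2 - 4x - 1
image of x^5: 5x^5 + 400x^4 - 10x^3 - 10x^2 - 5x - 1
image of x^6: 6x^6 - 1464x^5 - 15x^4 - 20x^3 - 15x^2 - 6x - 1
the matrix is upper triangular; its diagonal is (0, 1, 2, 3, 4, 5, 6)
for a triangular matrix the eigenvalues are the diagonal entries, with algebraic multiplicity their repetition count


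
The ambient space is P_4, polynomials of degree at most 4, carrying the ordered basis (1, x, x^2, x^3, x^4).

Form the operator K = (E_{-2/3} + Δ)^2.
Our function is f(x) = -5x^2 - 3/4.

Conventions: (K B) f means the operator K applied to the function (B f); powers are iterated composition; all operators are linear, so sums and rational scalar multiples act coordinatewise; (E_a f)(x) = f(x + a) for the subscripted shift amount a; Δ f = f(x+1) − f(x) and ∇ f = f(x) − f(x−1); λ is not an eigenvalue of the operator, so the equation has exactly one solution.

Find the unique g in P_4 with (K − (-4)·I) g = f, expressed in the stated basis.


write g with unknown coordinates in the stated basis and equate coefficients in (K − (-4)·I) g = f
solving from the highest basis element down gives g = -x^2 + (4/15)x + 131/300
check: K g = -x^2 - (16/15)x - 749/300
so K g − (-4)·g = -5x^2 - 3/4 = f ✓

the result is g(x) = -x^2 + (4/15)x + 131/300


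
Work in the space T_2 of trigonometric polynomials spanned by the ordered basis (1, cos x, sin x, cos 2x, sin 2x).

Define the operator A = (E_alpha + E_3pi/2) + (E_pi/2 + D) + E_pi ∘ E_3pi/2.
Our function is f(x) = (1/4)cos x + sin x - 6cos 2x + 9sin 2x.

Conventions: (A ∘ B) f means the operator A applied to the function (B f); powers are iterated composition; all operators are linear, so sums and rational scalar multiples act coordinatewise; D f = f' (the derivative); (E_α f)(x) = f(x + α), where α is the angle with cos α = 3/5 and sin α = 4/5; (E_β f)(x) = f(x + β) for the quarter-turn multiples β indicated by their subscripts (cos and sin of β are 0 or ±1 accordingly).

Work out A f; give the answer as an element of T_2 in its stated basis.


g(x) = (59/20)cos x - (1/10)sin x + (1158/25)cos 2x - (294/25)sin 2x

E_alpha f = (19/20)cos x + (2/5)sin x + (258/25)cos 2x + (81/25)sin 2x
E_3pi/2 f = -cos x + (1/4)sin x + 6cos 2x - 9sin 2x
(E_alpha + E_3pi/2) f = -(1/20)cos x + (13/20)sin x + (408/25)cos 2x - (144/25)sin 2x
E_pi/2 f = cos x - (1/4)sin x + 6cos 2x - 9sin 2x
D f = cos x - (1/4)sin x + 18cos 2x + 12sin 2x
(E_pi/2 + D) f = 2cos x - (1/2)sin x + 24cos 2x + 3sin 2x
E_3pi/2 f = -cos x + (1/4)sin x + 6cos 2x - 9sin 2x
E_pi E_3pi/2 f = cos x - (1/4)sin x + 6cos 2x - 9sin 2x
((E_alpha + E_3pi/2) + (E_pi/2 + D) + E_pi ∘ E_3pi/2) f = (59/20)cos x - (1/10)sin x + (1158/25)cos 2x - (294/25)sin 2x


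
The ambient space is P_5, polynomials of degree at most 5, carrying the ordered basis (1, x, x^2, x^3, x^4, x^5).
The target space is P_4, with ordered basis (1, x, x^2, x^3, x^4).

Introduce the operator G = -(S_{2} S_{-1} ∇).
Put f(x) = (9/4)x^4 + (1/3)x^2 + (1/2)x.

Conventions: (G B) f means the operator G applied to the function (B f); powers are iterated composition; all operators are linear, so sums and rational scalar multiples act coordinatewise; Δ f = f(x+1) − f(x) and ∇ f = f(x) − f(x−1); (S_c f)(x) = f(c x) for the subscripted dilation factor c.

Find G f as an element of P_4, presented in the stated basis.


the result is g(x) = 72x^3 + 54x^2 + (58/3)x + 25/12

∇ f = 9x^3 - (27/2)x^2 + (29/3)x - 25/12
S_{-1} ∇ f = -9x^3 - (27/2)x^2 - (29/3)x - 25/12
S_{2} S_{-1} ∇ f = -72x^3 - 54x^2 - (58/3)x - 25/12
(-(S_{2} S_{-1} ∇)) f = 72x^3 + 54x^2 + (58/3)x + 25/12


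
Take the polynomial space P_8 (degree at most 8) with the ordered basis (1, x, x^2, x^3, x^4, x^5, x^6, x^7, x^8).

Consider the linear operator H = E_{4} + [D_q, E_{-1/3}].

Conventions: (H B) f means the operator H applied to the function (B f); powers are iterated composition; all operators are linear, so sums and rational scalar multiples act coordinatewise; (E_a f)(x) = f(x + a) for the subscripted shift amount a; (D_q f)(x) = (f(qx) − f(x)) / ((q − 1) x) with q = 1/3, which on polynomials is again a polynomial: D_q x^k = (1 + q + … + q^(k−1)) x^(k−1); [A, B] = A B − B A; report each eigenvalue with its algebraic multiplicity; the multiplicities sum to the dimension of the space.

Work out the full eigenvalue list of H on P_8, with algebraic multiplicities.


λ = 1 (multiplicity 9)

image of 1: 1
image of x: x + 4
image of x^2: x^2 + 8x + 142/9
image of x^3: x^3 + 12x^2 + (1286/27)x + 5198/81
image of x^4: x^4 + 16x^3 + (860/9)x^2 + (20768/81)x + 186556/729
image of x^5: x^5 + 20x^4 + (38764/243)x^3 + (155668/243)x^2 + (2798764/2187)x + 6718748/6561
image of x^6: x^6 + 24x^5 + (174602/729)x^4 + (2801120/2187)x^3 + (25190860/6561)x^2 + (120935392/19683)x + 241863610/59049
image of x^7: x^7 + 28x^6 + (244582/729)x^5 + (4901038/2187)x^4 + (176343740/19683)x^3 + (423270052/19683)x^2 + (1693048310/59049)x + 8707133354/531441
image of x^8: x^8 + 32x^7 + (2936056/6561)x^6 + (23522240/6561)x^5 + (1058089928/59049)x^4 + (10158429568/177147)x^3 + (20316599128/177147)x^2 + (208971162944/1594323)x + 313456642168/4782969
the matrix is upper triangular; its diagonal is (1, 1, 1, 1, 1, 1, 1, 1, 1)
for a triangular matrix the eigenvalues are the diagonal entries, with algebraic multiplicity their repetition count


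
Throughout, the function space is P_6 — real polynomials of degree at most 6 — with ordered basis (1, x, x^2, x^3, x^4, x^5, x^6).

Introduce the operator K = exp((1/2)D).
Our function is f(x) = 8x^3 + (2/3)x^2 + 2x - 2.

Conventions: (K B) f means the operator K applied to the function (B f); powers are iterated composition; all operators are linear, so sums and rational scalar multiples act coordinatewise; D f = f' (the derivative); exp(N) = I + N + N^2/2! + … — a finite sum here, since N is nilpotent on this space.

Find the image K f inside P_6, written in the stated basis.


order-1 term: 12x^2 + (2/3)x + 1
order-2 term: 6x + 1/6
order-3 term: 1
the series for exp((1/2)D) f terminates at order 3
exp((1/2)D) f = 8x^3 + (38/3)x^2 + (26/3)x + 1/6

the result is g(x) = 8x^3 + (38/3)x^2 + (26/3)x + 1/6


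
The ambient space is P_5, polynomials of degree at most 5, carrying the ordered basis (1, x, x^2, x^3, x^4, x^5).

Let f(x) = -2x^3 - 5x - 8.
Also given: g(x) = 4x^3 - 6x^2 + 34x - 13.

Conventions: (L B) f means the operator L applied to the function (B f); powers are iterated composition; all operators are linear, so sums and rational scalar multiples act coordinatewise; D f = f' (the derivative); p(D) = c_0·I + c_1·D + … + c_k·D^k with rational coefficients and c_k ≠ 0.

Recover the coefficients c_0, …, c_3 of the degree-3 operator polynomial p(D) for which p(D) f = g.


c_0 = -2, c_1 = 1, c_2 = -2, c_3 = 2

D^0 f = -2x^3 - 5x - 8
D^1 f = -6x^2 - 5
D^2 f = -12x
D^3 f = -12
matching coefficients of g against c_0 f + c_1 Df + … from the top degree down determines the c_i
solution: c_0 = -2, c_1 = 1, c_2 = -2, c_3 = 2


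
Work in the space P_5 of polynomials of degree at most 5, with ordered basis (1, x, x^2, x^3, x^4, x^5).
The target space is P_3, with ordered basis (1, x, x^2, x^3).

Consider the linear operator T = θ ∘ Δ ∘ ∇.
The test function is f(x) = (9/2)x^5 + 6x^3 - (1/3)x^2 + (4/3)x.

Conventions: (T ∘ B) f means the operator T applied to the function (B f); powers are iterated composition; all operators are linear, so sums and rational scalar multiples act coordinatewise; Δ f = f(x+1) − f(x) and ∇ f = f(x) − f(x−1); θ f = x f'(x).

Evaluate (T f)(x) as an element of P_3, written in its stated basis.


the result is g(x) = 270x^3 + 81x

∇ f = (45/2)x^4 - 45x^3 + 63x^2 - (247/6)x + 73/6
Δ ∇ f = 90x^3 + 81x - 2/3
θ Δ ∇ f = 270x^3 + 81x


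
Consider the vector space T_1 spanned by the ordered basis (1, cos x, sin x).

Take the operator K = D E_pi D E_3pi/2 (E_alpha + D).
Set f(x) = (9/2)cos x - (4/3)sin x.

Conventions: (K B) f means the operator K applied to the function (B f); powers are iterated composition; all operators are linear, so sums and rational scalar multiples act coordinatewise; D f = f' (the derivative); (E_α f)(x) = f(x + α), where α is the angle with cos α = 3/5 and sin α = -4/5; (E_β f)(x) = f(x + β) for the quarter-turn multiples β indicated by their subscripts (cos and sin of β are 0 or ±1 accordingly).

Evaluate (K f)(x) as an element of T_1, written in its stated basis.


the result is g(x) = (17/10)cos x + (73/30)sin x

E_alpha f = (113/30)cos x + (14/5)sin x
D f = -(4/3)cos x - (9/2)sin x
(E_alpha + D) f = (73/30)cos x - (17/10)sin x
E_3pi/2 (E_alpha + D) f = (17/10)cos x + (73/30)sin x
D E_3pi/2 (E_alpha + D) f = (73/30)cos x - (17/10)sin x
E_pi D E_3pi/2 (E_alpha + D) f = -(73/30)cos x + (17/10)sin x
D (E_pi D E_3pi/2) (E_alpha + D) f = (17/10)cos x + (73/30)sin x


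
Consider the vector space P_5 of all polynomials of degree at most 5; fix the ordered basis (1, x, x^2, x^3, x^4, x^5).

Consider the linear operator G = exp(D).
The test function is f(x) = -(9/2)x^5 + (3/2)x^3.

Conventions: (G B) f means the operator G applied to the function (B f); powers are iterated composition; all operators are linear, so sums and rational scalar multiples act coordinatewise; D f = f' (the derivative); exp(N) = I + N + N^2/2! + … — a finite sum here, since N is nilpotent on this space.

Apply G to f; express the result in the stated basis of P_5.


the image equals g(x) = -(9/2)x^5 - (45/2)x^4 - (87/2)x^3 - (81/2)x^2 - 18x - 3

order-1 term: -(45/2)x^4 + (9/2)x^2
order-2 term: -45x^3 + (9/2)x
order-3 term: -45x^2 + 3/2
order-4 term: -(45/2)x
order-5 term: -9/2
the series for exp(D) f terminates at order 5
exp(D) f = -(9/2)x^5 - (45/2)x^4 - (87/2)x^3 - (81/2)x^2 - 18x - 3


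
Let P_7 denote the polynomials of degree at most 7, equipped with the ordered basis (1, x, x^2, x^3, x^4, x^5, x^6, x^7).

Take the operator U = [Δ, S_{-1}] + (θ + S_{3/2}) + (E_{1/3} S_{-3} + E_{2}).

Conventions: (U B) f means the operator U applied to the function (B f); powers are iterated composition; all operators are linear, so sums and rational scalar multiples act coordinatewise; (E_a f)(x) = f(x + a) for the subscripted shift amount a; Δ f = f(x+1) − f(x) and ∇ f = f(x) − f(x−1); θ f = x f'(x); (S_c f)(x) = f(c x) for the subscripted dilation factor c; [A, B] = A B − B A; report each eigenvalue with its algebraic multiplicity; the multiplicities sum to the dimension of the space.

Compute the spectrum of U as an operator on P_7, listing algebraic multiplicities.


image of 1: 3
image of x: (1/2)x - 1
image of x^2: (57/4)x^2 + 14x + 5
image of x^3: -(157/8)x^3 - 27x^2 + 3x + 5
image of x^4: (1457/16)x^4 + 124x^3 + 78x^2 + 52x + 17
image of x^5: -(7341/32)x^5 - 405x^4 - 230x^3 - 30x^2 + 65x + 29
image of x^6: (47833/64)x^6 + 1482x^5 + 1275x^4 + 740x^3 + 375x^2 + 222x + 65
image of x^7: -(276725/128)x^7 - 5103x^6 - 5019x^5 - 2625x^4 - 385x^3 + 441x^2 + 427x + 125
the matrix is upper triangular; its diagonal is (3, 1/2, 57/4, -157/8, 1457/16, -7341/32, 47833/64, -276725/128)
for a triangular matrix the eigenvalues are the diagonal entries, with algebraic multiplicity their repetition count

λ = -276725/128 (multiplicity 1), λ = -7341/32 (multiplicity 1), λ = -157/8 (multiplicity 1), λ = 1/2 (multiplicity 1), λ = 3 (multiplicity 1), λ = 57/4 (multiplicity 1), λ = 1457/16 (multiplicity 1), λ = 47833/64 (multiplicity 1)


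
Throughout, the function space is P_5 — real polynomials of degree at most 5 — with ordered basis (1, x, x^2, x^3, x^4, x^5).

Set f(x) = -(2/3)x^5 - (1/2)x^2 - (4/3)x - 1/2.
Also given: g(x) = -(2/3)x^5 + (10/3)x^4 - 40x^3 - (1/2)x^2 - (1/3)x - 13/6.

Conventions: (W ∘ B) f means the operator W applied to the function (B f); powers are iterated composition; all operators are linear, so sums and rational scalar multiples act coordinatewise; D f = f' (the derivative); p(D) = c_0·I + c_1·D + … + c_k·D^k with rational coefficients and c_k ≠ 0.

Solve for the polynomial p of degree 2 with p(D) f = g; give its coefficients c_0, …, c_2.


D^0 f = -(2/3)x^5 - (1/2)x^2 - (4/3)x - 1/2
D^1 f = -(10/3)x^4 - x - 4/3
D^2 f = -(40/3)x^3 - 1
matching coefficients of g against c_0 f + c_1 Df + … from the top degree down determines the c_i
solution: c_0 = 1, c_1 = -1, c_2 = 3

c_0 = 1, c_1 = -1, c_2 = 3


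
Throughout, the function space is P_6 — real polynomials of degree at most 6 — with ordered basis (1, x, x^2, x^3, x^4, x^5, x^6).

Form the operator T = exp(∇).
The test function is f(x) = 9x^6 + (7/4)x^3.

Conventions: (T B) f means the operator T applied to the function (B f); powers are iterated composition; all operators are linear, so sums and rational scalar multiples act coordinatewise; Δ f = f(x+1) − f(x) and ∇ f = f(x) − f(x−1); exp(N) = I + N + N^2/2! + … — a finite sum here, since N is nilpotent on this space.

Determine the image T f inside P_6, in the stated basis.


order-1 term: 54x^5 - 135x^4 + 180x^3 - (519/4)x^2 + (195/4)x - 29/4
order-2 term: 135x^4 - 540x^3 + 945x^2 - (3219/4)x + 1095/4
order-3 term: 180x^3 - 810x^2 + 1350x - 3233/4
order-4 term: 135x^2 - 540x + 585
order-5 term: 54x - 135
order-6 term: 9
the series for exp(∇) f terminates at order 6
exp(∇) f = 9x^6 + 54x^5 - (713/4)x^3 + (561/4)x^2 + 108x - 331/4

g(x) = 9x^6 + 54x^5 - (713/4)x^3 + (561/4)x^2 + 108x - 331/4


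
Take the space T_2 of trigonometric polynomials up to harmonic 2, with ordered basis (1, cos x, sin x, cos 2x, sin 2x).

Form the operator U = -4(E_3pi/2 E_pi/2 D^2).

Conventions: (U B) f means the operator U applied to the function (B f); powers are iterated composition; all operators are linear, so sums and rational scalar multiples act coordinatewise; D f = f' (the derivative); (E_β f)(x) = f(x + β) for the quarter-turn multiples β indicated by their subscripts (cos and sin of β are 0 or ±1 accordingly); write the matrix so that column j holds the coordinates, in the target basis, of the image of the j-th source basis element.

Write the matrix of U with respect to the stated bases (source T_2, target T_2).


image of 1: 0
image of cos x: 4cos x
image of sin x: 4sin x
image of cos 2x: 16cos 2x
image of sin 2x: 16sin 2x
each image's coordinates form column j of the matrix

the matrix is [[0, 0, 0, 0, 0]; [0, 4, 0, 0, 0]; [0, 0, 4, 0, 0]; [0, 0, 0, 16, 0]; [0, 0, 0, 0, 16]] (rows listed top to bottom)


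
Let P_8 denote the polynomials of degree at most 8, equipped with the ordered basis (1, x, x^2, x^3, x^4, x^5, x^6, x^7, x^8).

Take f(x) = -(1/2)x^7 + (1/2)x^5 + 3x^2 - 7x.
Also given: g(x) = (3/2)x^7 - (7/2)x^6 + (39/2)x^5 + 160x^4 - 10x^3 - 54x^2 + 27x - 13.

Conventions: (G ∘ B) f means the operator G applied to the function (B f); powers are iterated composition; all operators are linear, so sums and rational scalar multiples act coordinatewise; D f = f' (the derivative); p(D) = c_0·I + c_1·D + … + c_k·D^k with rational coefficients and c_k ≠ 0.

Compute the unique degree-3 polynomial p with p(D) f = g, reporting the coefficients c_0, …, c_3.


D^0 f = -(1/2)x^7 + (1/2)x^5 + 3x^2 - 7x
D^1 f = -(7/2)x^6 + (5/2)x^4 + 6x - 7
D^2 f = -21x^5 + 10x^3 + 6
D^3 f = -105x^4 + 30x^2
matching coefficients of g against c_0 f + c_1 Df + … from the top degree down determines the c_i
solution: c_0 = -3, c_1 = 1, c_2 = -1, c_3 = -3/2

c_0 = -3, c_1 = 1, c_2 = -1, c_3 = -3/2


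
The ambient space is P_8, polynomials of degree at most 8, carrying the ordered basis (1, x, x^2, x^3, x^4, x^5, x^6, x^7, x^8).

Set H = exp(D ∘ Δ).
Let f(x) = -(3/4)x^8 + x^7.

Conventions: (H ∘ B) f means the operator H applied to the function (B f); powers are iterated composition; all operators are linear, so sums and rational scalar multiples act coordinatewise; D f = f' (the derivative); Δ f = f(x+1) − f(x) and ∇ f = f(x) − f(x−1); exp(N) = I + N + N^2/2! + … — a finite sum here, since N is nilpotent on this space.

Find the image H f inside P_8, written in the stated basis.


g(x) = -(3/4)x^8 + x^7 - 42x^6 - 84x^5 - 735x^4 - 2170x^3 - 5691x^2 - 9030x - 6971

order-1 term: -42x^6 - 84x^5 - 105x^4 - 70x^3 - 21x^2 + 1
order-2 term: -630x^4 - 2100x^3 - 3150x^2 - 2310x - 672
order-3 term: -2520x^2 - 6720x - 5040
order-4 term: -1260
the series for exp(D ∘ Δ) f terminates at order 4
exp(D ∘ Δ) f = -(3/4)x^8 + x^7 - 42x^6 - 84x^5 - 735x^4 - 2170x^3 - 5691x^2 - 9030x - 6971


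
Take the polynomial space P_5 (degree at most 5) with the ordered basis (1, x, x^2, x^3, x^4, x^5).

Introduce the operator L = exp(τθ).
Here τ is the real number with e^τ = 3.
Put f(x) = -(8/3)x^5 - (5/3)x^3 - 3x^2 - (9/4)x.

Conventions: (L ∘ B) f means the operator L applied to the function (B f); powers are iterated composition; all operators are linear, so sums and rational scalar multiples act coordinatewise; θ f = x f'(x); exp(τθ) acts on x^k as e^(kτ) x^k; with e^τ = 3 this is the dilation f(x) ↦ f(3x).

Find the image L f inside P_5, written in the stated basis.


exp(τθ) x^k = e^(kτ) x^k; with e^τ = 3 this sends x^k to 3^k x^k
x ↦ 3 x
x^2 ↦ 9 x^2
x^3 ↦ 27 x^3
x^5 ↦ 243 x^5
applying this coordinatewise to f: exp(τθ) f = -648x^5 - 45x^3 - 27x^2 - (27/4)x

g(x) = -648x^5 - 45x^3 - 27x^2 - (27/4)x


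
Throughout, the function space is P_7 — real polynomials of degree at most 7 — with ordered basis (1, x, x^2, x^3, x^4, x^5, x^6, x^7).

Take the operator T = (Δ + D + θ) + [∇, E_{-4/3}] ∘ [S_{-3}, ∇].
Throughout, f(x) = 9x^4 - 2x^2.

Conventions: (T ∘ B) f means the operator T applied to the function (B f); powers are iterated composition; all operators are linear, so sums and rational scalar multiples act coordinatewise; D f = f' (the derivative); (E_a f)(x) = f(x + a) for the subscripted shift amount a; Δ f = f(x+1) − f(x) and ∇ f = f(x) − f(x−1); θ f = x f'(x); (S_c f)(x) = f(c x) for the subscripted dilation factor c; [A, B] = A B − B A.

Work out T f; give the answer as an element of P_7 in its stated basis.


the image equals g(x) = 36x^4 + 72x^3 + 50x^2 + 28x + 7

Δ f = 36x^3 + 54x^2 + 32x + 7
D f = 36x^3 - 4x
θ f = 36x^4 - 4x^2
(Δ + D + θ) f = 36x^4 + 72x^3 + 50x^2 + 28x + 7
∇ f = 36x^3 - 54x^2 + 32x - 7
S_{-3} ∇ f = -972x^3 - 486x^2 - 96x - 7
S_{-3} f = 729x^4 - 18x^2
∇ S_{-3} f = 2916x^3 - 4374x^2 + 2880x - 711
[S_{-3}, ∇] f = -3888x^3 + 3888x^2 - 2976x + 704
E_{-4/3} [S_{-3}, ∇] f = -3888x^3 + 19440x^2 - 34080x + 20800
∇ E_{-4/3} [S_{-3}, ∇] f = -11664x^2 + 50544x - 57408
∇ [S_{-3}, ∇] f = -11664x^2 + 19440x - 10752
E_{-4/3} ∇ [S_{-3}, ∇] f = -11664x^2 + 50544x - 57408
[∇, E_{-4/3}] [S_{-3}, ∇] f = 0
((Δ + D + θ) + [∇, E_{-4/3}] ∘ [S_{-3}, ∇]) f = 36x^4 + 72x^3 + 50x^2 + 28x + 7


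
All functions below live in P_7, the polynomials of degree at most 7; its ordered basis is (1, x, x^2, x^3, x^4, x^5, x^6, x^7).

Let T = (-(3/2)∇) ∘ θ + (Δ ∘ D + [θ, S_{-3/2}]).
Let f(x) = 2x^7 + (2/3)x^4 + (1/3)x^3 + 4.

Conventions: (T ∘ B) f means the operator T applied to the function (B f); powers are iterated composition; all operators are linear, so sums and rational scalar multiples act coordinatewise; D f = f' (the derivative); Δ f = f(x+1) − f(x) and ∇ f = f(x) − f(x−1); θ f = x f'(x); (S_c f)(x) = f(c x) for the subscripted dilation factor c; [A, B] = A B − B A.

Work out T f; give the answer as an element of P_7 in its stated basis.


θ f = 14x^7 + (8/3)x^4 + x^3
∇ θ f = 98x^6 - 294x^5 + 490x^4 - (1438/3)x^3 + 281x^2 - (271/3)x + 37/3
(-(3/2)∇) θ f = -147x^6 + 441x^5 - 735x^4 + 719x^3 - (843/2)x^2 + (271/2)x - 37/2
D f = 14x^6 + (8/3)x^3 + x^2
Δ D f = 84x^5 + 210x^4 + 280x^3 + 218x^2 + 94x + 53/3
S_{-3/2} f = -(2187/64)x^7 + (27/8)x^4 - (9/8)x^3 + 4
θ S_{-3/2} f = -(15309/64)x^7 + (27/2)x^4 - (27/8)x^3
θ f = 14x^7 + (8/3)x^4 + x^3
S_{-3/2} θ f = -(15309/64)x^7 + (27/2)x^4 - (27/8)x^3
[θ, S_{-3/2}] f = 0
(Δ ∘ D + [θ, S_{-3/2}]) f = 84x^5 + 210x^4 + 280x^3 + 218x^2 + 94x + 53/3
((-(3/2)∇) ∘ θ + (Δ ∘ D + [θ, S_{-3/2}])) f = -147x^6 + 525x^5 - 525x^4 + 999x^3 - (407/2)x^2 + (459/2)x - 5/6

the result is g(x) = -147x^6 + 525x^5 - 525x^4 + 999x^3 - (407/2)x^2 + (459/2)x - 5/6


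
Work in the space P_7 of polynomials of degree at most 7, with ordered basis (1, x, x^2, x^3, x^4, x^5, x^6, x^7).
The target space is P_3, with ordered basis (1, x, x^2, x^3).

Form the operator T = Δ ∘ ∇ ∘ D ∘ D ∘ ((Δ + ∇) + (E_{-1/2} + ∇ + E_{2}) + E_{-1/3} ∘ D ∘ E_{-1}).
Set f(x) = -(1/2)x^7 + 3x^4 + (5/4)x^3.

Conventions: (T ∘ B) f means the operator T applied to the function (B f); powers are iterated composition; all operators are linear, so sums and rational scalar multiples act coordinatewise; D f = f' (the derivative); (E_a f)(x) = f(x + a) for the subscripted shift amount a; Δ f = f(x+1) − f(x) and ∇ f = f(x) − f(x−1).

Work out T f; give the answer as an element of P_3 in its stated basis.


the image equals g(x) = -840x^3 - 6930x^2 - 1155x - 15637/2

Δ f = -(7/2)x^6 - (21/2)x^5 - (35/2)x^4 - (11/2)x^3 + (45/4)x^2 + (49/4)x + 15/4
∇ f = -(7/2)x^6 + (21/2)x^5 - (35/2)x^4 + (59/2)x^3 - (99/4)x^2 + (47/4)x - 9/4
(Δ + ∇) f = -7x^6 - 35x^4 + 24x^3 - (27/2)x^2 + 24x + 3/2
E_{-1/2} f = -(1/2)x^7 + (7/4)x^6 - (21/8)x^5 + (83/16)x^4 - (187/32)x^3 + (189/64)x^2 - (79/128)x + 9/256
∇ f = -(7/2)x^6 + (21/2)x^5 - (35/2)x^4 + (59/2)x^3 - (99/4)x^2 + (47/4)x - 9/4
E_{2} f = -(1/2)x^7 - 7x^6 - 42x^5 - 137x^4 - (1019/4)x^3 - (513/2)x^2 - 113x - 6
(E_{-1/2} + ∇ + E_{2}) f = -x^7 - (35/4)x^6 - (273/8)x^5 - (2389/16)x^4 - (7395/32)x^3 - (17811/64)x^2 - (13039/128)x - 2103/256
E_{-1} f = -(1/2)x^7 + (7/2)x^6 - (21/2)x^5 + (41/2)x^4 - (113/4)x^3 + (99/4)x^2 - (47/4)x + 9/4
D E_{-1} f = -(7/2)x^6 + 21x^5 - (105/2)x^4 + 82x^3 - (339/4)x^2 + (99/2)x - 47/4
E_{-1/3} D E_{-1} f = -(7/2)x^6 + 28x^5 - (280/3)x^4 + (4804/27)x^3 - (22699/108)x^2 + (11542/81)x - 30212/729
((Δ + ∇) + (E_{-1/2} + ∇ + E_{2}) + E_{-1/3} ∘ D ∘ E_{-1}) f = -x^7 - (77/4)x^6 - (49/8)x^5 - (13327/48)x^4 - (25201/864)x^3 - (867409/1728)x^2 + (670049/10368)x - 8987423/186624
D ((Δ + ∇) + (E_{-1/2} + ∇ + E_{2}) + E_{-1/3} ∘ D ∘ E_{-1}) f = -7x^6 - (231/2)x^5 - (245/8)x^4 - (13327/12)x^3 - (25201/288)x^2 - (867409/864)x + 670049/10368
D D ((Δ + ∇) + (E_{-1/2} + ∇ + E_{2}) + E_{-1/3} ∘ D ∘ E_{-1}) f = -42x^5 - (1155/2)x^4 - (245/2)x^3 - (13327/4)x^2 - (25201/144)x - 867409/864
∇ D D ((Δ + ∇) + (E_{-1/2} + ∇ + E_{2}) + E_{-1/3} ∘ D ∘ E_{-1}) f = -210x^4 - 1890x^3 + (5355/2)x^2 - 8396x + 514043/144
Δ (∇ ∘ D ∘ D) ((Δ + ∇) + (E_{-1/2} + ∇ + E_{2}) + E_{-1/3} ∘ D ∘ E_{-1}) f = -840x^3 - 6930x^2 - 1155x - 15637/2


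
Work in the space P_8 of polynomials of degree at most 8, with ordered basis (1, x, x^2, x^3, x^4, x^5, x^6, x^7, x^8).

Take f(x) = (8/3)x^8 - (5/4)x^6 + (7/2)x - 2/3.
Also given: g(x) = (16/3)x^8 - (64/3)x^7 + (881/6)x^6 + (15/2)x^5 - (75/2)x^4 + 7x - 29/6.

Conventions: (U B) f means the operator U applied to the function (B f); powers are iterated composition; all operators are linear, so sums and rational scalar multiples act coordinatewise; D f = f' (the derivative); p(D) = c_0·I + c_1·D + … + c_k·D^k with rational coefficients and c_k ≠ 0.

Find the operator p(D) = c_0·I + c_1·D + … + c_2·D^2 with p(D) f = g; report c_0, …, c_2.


D^0 f = (8/3)x^8 - (5/4)x^6 + (7/2)x - 2/3
D^1 f = (64/3)x^7 - (15/2)x^5 + 7/2
D^2 f = (448/3)x^6 - (75/2)x^4
matching coefficients of g against c_0 f + c_1 Df + … from the top degree down determines the c_i
solution: c_0 = 2, c_1 = -1, c_2 = 1

p(D) = 2·I − D + D^2, i.e. c_0 = 2, c_1 = -1, c_2 = 1


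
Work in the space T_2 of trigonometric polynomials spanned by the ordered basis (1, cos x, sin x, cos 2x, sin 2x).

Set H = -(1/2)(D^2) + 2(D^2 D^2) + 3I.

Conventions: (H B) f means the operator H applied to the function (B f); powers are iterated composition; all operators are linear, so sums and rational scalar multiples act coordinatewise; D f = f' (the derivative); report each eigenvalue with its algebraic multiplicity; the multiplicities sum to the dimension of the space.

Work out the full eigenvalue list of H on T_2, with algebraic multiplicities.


λ = 3 (multiplicity 1), λ = 11/2 (multiplicity 2), λ = 37 (multiplicity 2)

image of 1: 3
image of cos x: (11/2)cos x
image of sin x: (11/2)sin x
image of cos 2x: 37cos 2x
image of sin 2x: 37sin 2x
the matrix is diagonal; its diagonal is (3, 11/2, 11/2, 37, 37)
for a triangular matrix the eigenvalues are the diagonal entries, with algebraic multiplicity their repetition count


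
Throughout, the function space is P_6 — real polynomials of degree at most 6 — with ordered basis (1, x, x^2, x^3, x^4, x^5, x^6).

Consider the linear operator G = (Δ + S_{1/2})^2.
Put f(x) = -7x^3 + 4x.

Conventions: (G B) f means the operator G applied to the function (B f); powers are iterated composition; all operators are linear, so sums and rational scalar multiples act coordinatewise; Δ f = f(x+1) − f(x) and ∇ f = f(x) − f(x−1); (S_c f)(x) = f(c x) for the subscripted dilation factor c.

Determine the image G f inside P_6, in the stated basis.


the result is g(x) = -(7/64)x^3 - (63/8)x^2 - (433/8)x - 351/8

Δ f = -21x^2 - 21x - 3
S_{1/2} f = -(7/8)x^3 + 2x
(Δ + S_{1/2}) f = -(7/8)x^3 - 21x^2 - 19x - 3
Δ (Δ + S_{1/2}) f = -(21/8)x^2 - (357/8)x - 327/8
S_{1/2} (Δ + S_{1/2}) f = -(7/64)x^3 - (21/4)x^2 - (19/2)x - 3
(Δ + S_{1/2}) (Δ + S_{1/2}) f = -(7/64)x^3 - (63/8)x^2 - (433/8)x - 351/8


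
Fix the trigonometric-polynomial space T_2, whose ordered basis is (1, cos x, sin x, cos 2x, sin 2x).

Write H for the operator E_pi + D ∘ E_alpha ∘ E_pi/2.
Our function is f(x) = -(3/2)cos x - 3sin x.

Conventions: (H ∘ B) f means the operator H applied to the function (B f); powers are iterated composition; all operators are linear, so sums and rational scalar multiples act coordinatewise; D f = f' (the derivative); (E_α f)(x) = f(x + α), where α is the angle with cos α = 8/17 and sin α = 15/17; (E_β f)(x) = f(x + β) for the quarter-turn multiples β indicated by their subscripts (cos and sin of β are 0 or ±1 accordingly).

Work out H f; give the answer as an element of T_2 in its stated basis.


E_pi f = (3/2)cos x + 3sin x
E_pi/2 f = -3cos x + (3/2)sin x
E_alpha E_pi/2 f = -(3/34)cos x + (57/17)sin x
D E_alpha E_pi/2 f = (57/17)cos x + (3/34)sin x
(E_pi + D ∘ E_alpha ∘ E_pi/2) f = (165/34)cos x + (105/34)sin x

g(x) = (165/34)cos x + (105/34)sin x
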